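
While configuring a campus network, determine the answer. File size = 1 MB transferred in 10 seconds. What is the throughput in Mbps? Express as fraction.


Given: file = 1 MB, time = 10 s
File in Mb = 1 * 8 = 8 Mb
Throughput = 8 / 10 Mbps
Throughput = 4/5 Mbps

4/5


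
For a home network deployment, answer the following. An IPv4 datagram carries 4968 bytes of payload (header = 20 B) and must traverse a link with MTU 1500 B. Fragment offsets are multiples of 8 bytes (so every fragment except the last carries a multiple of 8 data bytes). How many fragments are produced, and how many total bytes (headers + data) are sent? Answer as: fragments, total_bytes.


Max data per non-final fragment = floor((MTU - header)/8)*8 = floor((1500 - 20)/8)*8 = floor(1480/8)*8 = 1480 B
Final fragment needs no 8-byte alignment: it can carry up to MTU - header = 1480 B
Non-final fragments needed = ceil((payload - 1480) / 1480) = ceil(3488/1480) = ceil(2.3568) = 3
Number of fragments = 3 + 1 = 4
Fragment sizes (data): 3 * 1480 B + 528 B (last, 528 <= 1480 OK)
Total bytes sent = payload + n_frags * header = 4968 + 4*20 = 4968 + 80 = 5048 B

4, 5048


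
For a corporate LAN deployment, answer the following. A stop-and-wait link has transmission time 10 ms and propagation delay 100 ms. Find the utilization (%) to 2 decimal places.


Given: Ttrans = 10 ms, Tprop = 100 ms
RTT = 2 * Tprop = 2 * 100 = 200 ms
U = Ttrans / (Ttrans + RTT)
U = 10 / (10 + 200)
U = 10 / 210 = 0.047619
U% = 4.76%

4.76


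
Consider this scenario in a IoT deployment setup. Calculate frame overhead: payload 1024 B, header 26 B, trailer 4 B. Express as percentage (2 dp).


Given: payload = 1024 B, header = 26 B, trailer = 4 B
Overhead bytes = header + trailer = 26 + 4 = 30
Total frame = payload + overhead = 1024 + 30 = 1054
Overhead % = 30 / 1054 * 100 = 2.8463% -> 2.85% (2 dp)

2.85


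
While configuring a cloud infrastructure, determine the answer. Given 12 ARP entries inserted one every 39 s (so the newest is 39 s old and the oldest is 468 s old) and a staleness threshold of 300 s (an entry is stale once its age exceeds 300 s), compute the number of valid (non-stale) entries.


Ages are k * 468/12 s for k = 1..12 (spacing = 39.0000 s).
Entry k is valid iff k * 468/12 <= 300 iff k <= 12 * 300 / 468 = 7.6923
n_valid = floor(7.6923) = 7
(n_stale = 12 - 7 = 5)

7


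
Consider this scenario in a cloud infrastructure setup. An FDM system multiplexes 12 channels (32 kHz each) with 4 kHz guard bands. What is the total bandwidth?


Given: 12 channels, 32 kHz each, guard = 4 kHz
Channel bandwidth = 12 * 32 = 384 kHz
Guard bands = 11 gaps * 4 kHz = 44 kHz
Total = 384 + 44 = 428 kHz

428


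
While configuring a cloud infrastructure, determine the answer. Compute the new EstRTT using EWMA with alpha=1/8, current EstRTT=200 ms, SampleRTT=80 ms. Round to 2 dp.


Given: EstRTT = 200 ms, SampleRTT = 80 ms, alpha = 1/8
New EstRTT = (1 - alpha) * EstRTT + alpha * SampleRTT
(7/8) * 200 = 175
(1/8) * 80 = 10
New EstRTT = 175 + 10 = 185 ms -> 185.00 ms (2 dp)

185.00


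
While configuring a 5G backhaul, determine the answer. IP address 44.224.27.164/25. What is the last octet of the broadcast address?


Given: IP = 44.224.27.164, prefix = /25
Host bits = 32 - 25 = 7
Network last octet = 164 AND mask = 128
Host part size = 2^7 - 1 = 127
Broadcast last octet = 128 OR 127 = 255

255


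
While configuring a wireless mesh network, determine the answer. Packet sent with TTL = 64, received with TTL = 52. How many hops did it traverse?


Given: initial TTL = 64, received TTL = 52
Hops = initial TTL - received TTL
Hops = 64 - 52 = 12

12


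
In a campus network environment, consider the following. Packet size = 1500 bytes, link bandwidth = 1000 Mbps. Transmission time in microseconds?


Given: packet = 1500 bytes, bandwidth = 1000 Mbps
Packet in bits = 1500 * 8 = 12000 bits
Bandwidth = 1000 * 10^6 = 1000000000 bps
Time = 12000 / 1000000000 seconds
Time in us = 12000 * 10^6 / 1000000000 = 12

12


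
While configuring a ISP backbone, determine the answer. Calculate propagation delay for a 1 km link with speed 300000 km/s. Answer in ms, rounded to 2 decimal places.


Given: distance = 1 km, speed = 300000 km/s
Delay = distance / speed = 1 / 300000 seconds
Delay in ms = 1 * 1000 / 300000
Delay = 0.0033 ms
Rounded to 2 dp = 0.00 ms

0.00


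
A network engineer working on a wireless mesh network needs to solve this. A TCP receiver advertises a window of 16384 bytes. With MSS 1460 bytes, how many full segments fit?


Given: RWND = 16384 bytes, MSS = 1460 bytes
Full segments = floor(RWND / MSS)
Full segments = floor(16384 / 1460)
Full segments = floor(11.2219) = 11

11


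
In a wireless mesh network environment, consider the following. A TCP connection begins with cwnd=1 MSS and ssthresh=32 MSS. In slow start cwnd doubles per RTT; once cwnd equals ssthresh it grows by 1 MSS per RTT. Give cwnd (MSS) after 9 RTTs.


RTT 0: cwnd = 1 MSS (initial)
RTT 1: cwnd = 2 MSS (slow start, doubled)
RTT 2: cwnd = 4 MSS (slow start, doubled)
RTT 3: cwnd = 8 MSS (slow start, doubled)
RTT 4: cwnd = 16 MSS (slow start, doubled)
RTT 5: cwnd = 32 MSS (slow start, doubled)
RTT 6: cwnd = 33 MSS (congestion avoidance, +1)
RTT 7: cwnd = 34 MSS (congestion avoidance, +1)
RTT 8: cwnd = 35 MSS (congestion avoidance, +1)
RTT 9: cwnd = 36 MSS (congestion avoidance, +1)

36


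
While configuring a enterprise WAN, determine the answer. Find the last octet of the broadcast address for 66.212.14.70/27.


Given: IP = 66.212.14.70, prefix = /27
Host bits = 32 - 27 = 5
Network last octet = 70 AND mask = 64
Host part size = 2^5 - 1 = 31
Broadcast last octet = 64 OR 31 = 95

95


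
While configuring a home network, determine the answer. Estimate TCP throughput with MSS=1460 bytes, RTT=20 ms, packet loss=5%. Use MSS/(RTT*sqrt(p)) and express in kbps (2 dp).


Given: MSS = 1460 bytes, RTT = 20 ms, loss = 5%
RTT in seconds = 20 / 1000 = 0.02
Loss rate = 5% = 0.05
sqrt(loss) = sqrt(0.05) = 0.223606797750
Throughput (bytes/s) = 1460 / (0.02 * 0.223606797750) = 326465.9247
Throughput (kbps) = 326465.9247 * 8 / 1000 = 2611.727398 -> 2611.73 kbps (2 dp)

2611.73


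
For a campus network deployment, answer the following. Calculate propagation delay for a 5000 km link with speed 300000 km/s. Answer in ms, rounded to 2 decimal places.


Given: distance = 5000 km, speed = 300000 km/s
Delay = distance / speed = 5000 / 300000 seconds
Delay in ms = 5000 * 1000 / 300000
Delay = 16.6667 ms
Rounded to 2 dp = 16.67 ms

16.67


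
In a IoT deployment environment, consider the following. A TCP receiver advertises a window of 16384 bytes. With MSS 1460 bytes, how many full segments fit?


Given: RWND = 16384 bytes, MSS = 1460 bytes
Full segments = floor(RWND / MSS)
Full segments = floor(16384 / 1460)
Full segments = floor(11.2219) = 11

11


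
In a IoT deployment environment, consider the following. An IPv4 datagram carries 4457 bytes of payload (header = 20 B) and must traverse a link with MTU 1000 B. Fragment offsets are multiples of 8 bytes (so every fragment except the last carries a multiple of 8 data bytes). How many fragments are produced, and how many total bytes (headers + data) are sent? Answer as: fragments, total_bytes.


Max data per non-final fragment = floor((MTU - header)/8)*8 = floor((1000 - 20)/8)*8 = floor(980/8)*8 = 976 B
Final fragment needs no 8-byte alignment: it can carry up to MTU - header = 980 B
Non-final fragments needed = ceil((payload - 980) / 976) = ceil(3477/976) = ceil(3.5625) = 4
Number of fragments = 4 + 1 = 5
Fragment sizes (data): 4 * 976 B + 553 B (last, 553 <= 980 OK)
Total bytes sent = payload + n_frags * header = 4457 + 5*20 = 4457 + 100 = 4557 B

5, 4557


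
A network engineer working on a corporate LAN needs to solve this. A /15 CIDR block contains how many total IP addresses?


Given: CIDR prefix /15
Host bits = 32 - 15 = 17
Total addresses = 2^17 = 131072

131072


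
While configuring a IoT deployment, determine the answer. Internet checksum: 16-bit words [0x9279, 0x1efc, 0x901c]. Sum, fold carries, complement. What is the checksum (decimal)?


Given words: [0x9279, 0x1efc, 0x901c]
Step 1: Sum all words
Raw sum = 37497 + 7932 + 36892 = 82321
Step 2: Fold carry: (16785 + 1) = 16786
One's complement = ~16786 & 0xFFFF = 48749

48749


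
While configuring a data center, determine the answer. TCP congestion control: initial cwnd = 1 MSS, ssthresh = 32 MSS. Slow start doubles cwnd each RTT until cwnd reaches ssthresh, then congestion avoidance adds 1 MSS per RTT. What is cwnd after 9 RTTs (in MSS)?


RTT 0: cwnd = 1 MSS (initial)
RTT 1: cwnd = 2 MSS (slow start, doubled)
RTT 2: cwnd = 4 MSS (slow start, doubled)
RTT 3: cwnd = 8 MSS (slow start, doubled)
RTT 4: cwnd = 16 MSS (slow start, doubled)
RTT 5: cwnd = 32 MSS (slow start, doubled)
RTT 6: cwnd = 33 MSS (congestion avoidance, +1)
RTT 7: cwnd = 34 MSS (congestion avoidance, +1)
RTT 8: cwnd = 35 MSS (congestion avoidance, +1)
RTT 9: cwnd = 36 MSS (congestion avoidance, +1)

36


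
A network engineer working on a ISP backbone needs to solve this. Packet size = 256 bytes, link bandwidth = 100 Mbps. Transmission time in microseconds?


Given: packet = 256 bytes, bandwidth = 100 Mbps
Packet in bits = 256 * 8 = 2048 bits
Bandwidth = 100 * 10^6 = 100000000 bps
Time = 2048 / 100000000 seconds
Time in us = 2048 * 10^6 / 100000000 = 20.48

20.48


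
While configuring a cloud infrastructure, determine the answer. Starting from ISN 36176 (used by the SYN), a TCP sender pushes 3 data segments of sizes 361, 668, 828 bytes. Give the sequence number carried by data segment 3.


The SYN occupies sequence number ISN = 36176, so the first data byte is ISN + 1 = 36177.
SEQ of data segment i = (ISN + 1) + sum of payload sizes of segments 1..i-1.
Segment 1: SEQ = 36177, payload = 361 bytes
Segment 2: SEQ = 36538, payload = 668 bytes
Segment 3: SEQ = 37206, payload = 828 bytes
SEQ of segment 3 = 36177 + 361 + 668 = 37206

37206


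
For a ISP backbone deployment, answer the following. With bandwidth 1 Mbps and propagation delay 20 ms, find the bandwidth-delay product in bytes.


Given: bandwidth = 1 Mbps, delay = 20 ms
BDP in bits = 1 * 10^6 * 20 / 1000
BDP in bits = 20000
BDP in bytes = 20000 / 8 = 2500

2500


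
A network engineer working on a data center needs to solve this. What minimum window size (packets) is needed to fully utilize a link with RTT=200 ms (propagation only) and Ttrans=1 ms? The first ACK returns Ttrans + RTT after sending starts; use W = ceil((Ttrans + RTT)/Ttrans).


Given: Ttrans = 1 ms, RTT = 200 ms (= 2 * Tprop, Tprop = 100 ms)
Time until first ACK returns = Ttrans + RTT = 1 + 200 = 201 ms
Need W * Ttrans >= Ttrans + RTT  ->  W >= (Ttrans + RTT) / Ttrans
(Ttrans + RTT) / Ttrans = 201 / 1 = 201
W_min = ceil(201) = 201

201


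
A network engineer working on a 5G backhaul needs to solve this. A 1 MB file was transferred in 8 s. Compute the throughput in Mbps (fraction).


Given: file = 1 MB, time = 8 s
File in Mb = 1 * 8 = 8 Mb
Throughput = 8 / 8 Mbps
Throughput = 1 Mbps

1


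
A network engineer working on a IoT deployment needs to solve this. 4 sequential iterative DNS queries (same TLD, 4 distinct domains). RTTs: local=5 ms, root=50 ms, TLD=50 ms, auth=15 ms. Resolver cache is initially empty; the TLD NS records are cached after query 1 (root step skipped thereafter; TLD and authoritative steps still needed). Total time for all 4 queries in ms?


Lookup 1 (cold cache): local + root + TLD + auth = 5 + 50 + 50 + 15 = 120 ms
Lookups 2..4 (TLD NS cached -> skip root; new domain -> still ask TLD and auth): local + TLD + auth = 5 + 50 + 15 = 70 ms each
Remaining 3 lookups: 3 * 70 = 210 ms
Total = 120 + 210 = 330 ms

330


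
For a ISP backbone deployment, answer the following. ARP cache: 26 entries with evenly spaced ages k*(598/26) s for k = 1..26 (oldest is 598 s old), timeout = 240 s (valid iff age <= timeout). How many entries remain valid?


Ages are k * 598/26 s for k = 1..26 (spacing = 23.0000 s).
Entry k is valid iff k * 598/26 <= 240 iff k <= 26 * 240 / 598 = 10.4348
n_valid = floor(10.4348) = 10
(n_stale = 26 - 10 = 16)

10


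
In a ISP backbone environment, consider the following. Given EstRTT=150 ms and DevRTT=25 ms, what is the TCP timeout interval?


Given: EstRTT = 150 ms, DevRTT = 25 ms
Timeout = EstRTT + 4 * DevRTT
4 * DevRTT = 4 * 25 = 100
Timeout = 150 + 100 = 250 ms

250


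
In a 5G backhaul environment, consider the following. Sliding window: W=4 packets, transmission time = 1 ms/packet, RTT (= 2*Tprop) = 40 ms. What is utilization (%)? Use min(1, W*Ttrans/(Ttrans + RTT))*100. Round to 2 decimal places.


Given: W = 4, Ttrans = 1 ms, RTT = 40 ms (= 2 * Tprop, Tprop = 20 ms)
Cycle time = Ttrans + RTT = 1 + 40 = 41 ms (first packet sent until its ACK returns)
W * Ttrans = 4 * 1 = 4 ms of sending per cycle
W * Ttrans / (Ttrans + RTT) = 4 / 41 = 0.097561
U = min(1, 0.097561) = 0.097561
U% = 9.76%

9.76


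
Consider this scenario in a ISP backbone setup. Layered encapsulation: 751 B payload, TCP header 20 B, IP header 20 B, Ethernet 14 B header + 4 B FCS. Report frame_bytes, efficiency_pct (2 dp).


TCP segment = 751 + 20 = 771 B
IP packet = 771 + 20 = 791 B
Ethernet frame = 791 + 14 + 4 = 809 B
Efficiency = app / frame = 751 / 809 = 0.928307 = 92.8307% -> 92.83% (2 dp)

809, 92.83


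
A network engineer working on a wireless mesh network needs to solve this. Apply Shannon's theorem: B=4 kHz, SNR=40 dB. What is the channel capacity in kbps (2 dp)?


Given: B = 4 kHz, SNR = 40 dB
SNR linear = 10^(40/10) = 10000
1 + SNR = 10001
log2(10001) = 13.2878566418
C = 4 * 1000 * 13.2878566418 = 53151.4266 bps
C = 53.151427 kbps -> 53.15 kbps (2 dp)

53.15


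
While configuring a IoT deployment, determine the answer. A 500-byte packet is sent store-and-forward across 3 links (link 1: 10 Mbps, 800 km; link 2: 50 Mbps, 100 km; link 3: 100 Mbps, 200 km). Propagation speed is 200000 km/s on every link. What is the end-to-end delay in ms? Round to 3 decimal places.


Packet = 500 bytes = 4000 bits. Store-and-forward: sum (t_trans + t_prop) per link.
Link 1: t_trans = 4000/(10*10^6) s = 0.4000 ms; t_prop = 800/200000 s = 4.0000 ms; subtotal = 4.4000 ms
Link 2: t_trans = 4000/(50*10^6) s = 0.0800 ms; t_prop = 100/200000 s = 0.5000 ms; subtotal = 0.5800 ms
Link 3: t_trans = 4000/(100*10^6) s = 0.0400 ms; t_prop = 200/200000 s = 1.0000 ms; subtotal = 1.0400 ms
End-to-end = 4.4000 + 0.5800 + 1.0400 = 6.0200 ms -> 6.020 ms (3 dp)

6.020


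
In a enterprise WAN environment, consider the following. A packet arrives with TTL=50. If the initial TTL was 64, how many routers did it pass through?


Given: initial TTL = 64, received TTL = 50
Hops = initial TTL - received TTL
Hops = 64 - 50 = 14

14


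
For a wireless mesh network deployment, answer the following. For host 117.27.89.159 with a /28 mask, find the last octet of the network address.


Given: IP = 117.27.89.159, prefix = /28
Subnet mask = 255.255.255.240
Last octet of IP: 159
Last octet of mask: 240
Network last octet = 159 AND 240 = 144

144


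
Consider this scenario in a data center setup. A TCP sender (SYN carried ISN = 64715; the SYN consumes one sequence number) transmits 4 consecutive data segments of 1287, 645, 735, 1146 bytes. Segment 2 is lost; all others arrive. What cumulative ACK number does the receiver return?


SYN uses sequence number 64715; first data byte = ISN + 1 = 64716.
Segment 1: SEQ = 64716, len = 1287 B, covers [64716, 66002]
Segment 2: SEQ = 66003, len = 645 B, covers [66003, 66647] [LOST]
Segment 3: SEQ = 66648, len = 735 B, covers [66648, 67382]
Segment 4: SEQ = 67383, len = 1146 B, covers [67383, 68528]
In-order data received: bytes [64716, 66002] (segments 1..1).
Segment 2 missing -> gap begins at byte 66003; later segments buffered out of order.
Cumulative ACK = next expected in-order byte = 64716 + 1287 = 66003

66003


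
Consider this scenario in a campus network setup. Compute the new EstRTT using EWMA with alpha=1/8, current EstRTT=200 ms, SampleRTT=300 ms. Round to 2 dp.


Given: EstRTT = 200 ms, SampleRTT = 300 ms, alpha = 1/8
New EstRTT = (1 - alpha) * EstRTT + alpha * SampleRTT
(7/8) * 200 = 175
(1/8) * 300 = 37.5
New EstRTT = 175 + 37.5 = 212.5 ms -> 212.50 ms (2 dp)

212.50


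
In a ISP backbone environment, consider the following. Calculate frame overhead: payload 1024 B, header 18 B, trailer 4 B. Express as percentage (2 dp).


Given: payload = 1024 B, header = 18 B, trailer = 4 B
Overhead bytes = header + trailer = 18 + 4 = 22
Total frame = payload + overhead = 1024 + 22 = 1046
Overhead % = 22 / 1046 * 100 = 2.1033% -> 2.10% (2 dp)

2.10


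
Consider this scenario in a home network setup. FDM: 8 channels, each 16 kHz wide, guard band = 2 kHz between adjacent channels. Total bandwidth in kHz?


Given: 8 channels, 16 kHz each, guard = 2 kHz
Channel bandwidth = 8 * 16 = 128 kHz
Guard bands = 7 gaps * 2 kHz = 14 kHz
Total = 128 + 14 = 142 kHz

142


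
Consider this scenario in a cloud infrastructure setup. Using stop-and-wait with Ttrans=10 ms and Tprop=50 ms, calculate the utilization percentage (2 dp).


Given: Ttrans = 10 ms, Tprop = 50 ms
RTT = 2 * Tprop = 2 * 50 = 100 ms
U = Ttrans / (Ttrans + RTT)
U = 10 / (10 + 100)
U = 10 / 110 = 0.090909
U% = 9.09%

9.09


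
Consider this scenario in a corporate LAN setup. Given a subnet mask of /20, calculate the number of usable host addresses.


Given: subnet mask /20
Host bits = 32 - 20 = 12
Total addresses = 2^12 = 4096
Usable hosts = 4096 - 2 (network + broadcast) = 4094

4094


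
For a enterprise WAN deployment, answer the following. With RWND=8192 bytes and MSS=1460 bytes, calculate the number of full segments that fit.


Given: RWND = 8192 bytes, MSS = 1460 bytes
Full segments = floor(RWND / MSS)
Full segments = floor(8192 / 1460)
Full segments = floor(5.611) = 5

5


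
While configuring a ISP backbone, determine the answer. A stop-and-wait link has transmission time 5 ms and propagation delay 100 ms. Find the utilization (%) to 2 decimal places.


Given: Ttrans = 5 ms, Tprop = 100 ms
RTT = 2 * Tprop = 2 * 100 = 200 ms
U = Ttrans / (Ttrans + RTT)
U = 5 / (5 + 200)
U = 5 / 205 = 0.02439
U% = 2.44%

2.44


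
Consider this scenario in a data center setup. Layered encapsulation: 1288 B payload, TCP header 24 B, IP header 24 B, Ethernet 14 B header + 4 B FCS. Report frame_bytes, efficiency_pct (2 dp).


TCP segment = 1288 + 24 = 1312 B
IP packet = 1312 + 24 = 1336 B
Ethernet frame = 1336 + 14 + 4 = 1354 B
Efficiency = app / frame = 1288 / 1354 = 0.951256 = 95.1256% -> 95.13% (2 dp)

1354, 95.13


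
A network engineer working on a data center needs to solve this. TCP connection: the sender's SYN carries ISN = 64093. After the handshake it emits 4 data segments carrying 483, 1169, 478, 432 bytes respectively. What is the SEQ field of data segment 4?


The SYN occupies sequence number ISN = 64093, so the first data byte is ISN + 1 = 64094.
SEQ of data segment i = (ISN + 1) + sum of payload sizes of segments 1..i-1.
Segment 1: SEQ = 64094, payload = 483 bytes
Segment 2: SEQ = 64577, payload = 1169 bytes
Segment 3: SEQ = 65746, payload = 478 bytes
Segment 4: SEQ = 66224, payload = 432 bytes
SEQ of segment 4 = 64094 + 483 + 1169 + 478 = 66224

66224


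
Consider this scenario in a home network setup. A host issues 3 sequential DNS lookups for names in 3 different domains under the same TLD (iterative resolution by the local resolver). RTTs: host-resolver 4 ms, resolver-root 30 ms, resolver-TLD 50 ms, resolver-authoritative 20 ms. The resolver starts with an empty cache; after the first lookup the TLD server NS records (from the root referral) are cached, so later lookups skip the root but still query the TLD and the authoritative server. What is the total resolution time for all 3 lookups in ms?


Lookup 1 (cold cache): local + root + TLD + auth = 4 + 30 + 50 + 20 = 104 ms
Lookups 2..3 (TLD NS cached -> skip root; new domain -> still ask TLD and auth): local + TLD + auth = 4 + 50 + 20 = 74 ms each
Remaining 2 lookups: 2 * 74 = 148 ms
Total = 104 + 148 = 252 ms

252


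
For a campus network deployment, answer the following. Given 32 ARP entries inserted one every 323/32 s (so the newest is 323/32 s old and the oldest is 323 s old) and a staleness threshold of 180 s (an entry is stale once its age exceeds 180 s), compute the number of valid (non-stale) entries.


Ages are k * 323/32 s for k = 1..32 (spacing = 10.0938 s).
Entry k is valid iff k * 323/32 <= 180 iff k <= 32 * 180 / 323 = 17.8328
n_valid = floor(17.8328) = 17
(n_stale = 32 - 17 = 15)

17


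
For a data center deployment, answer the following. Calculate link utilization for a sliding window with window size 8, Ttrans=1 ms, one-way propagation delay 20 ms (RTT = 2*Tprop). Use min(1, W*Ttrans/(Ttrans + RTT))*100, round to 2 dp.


Given: W = 8, Ttrans = 1 ms, RTT = 40 ms (= 2 * Tprop, Tprop = 20 ms)
Cycle time = Ttrans + RTT = 1 + 40 = 41 ms (first packet sent until its ACK returns)
W * Ttrans = 8 * 1 = 8 ms of sending per cycle
W * Ttrans / (Ttrans + RTT) = 8 / 41 = 0.195122
U = min(1, 0.195122) = 0.195122
U% = 19.51%

19.51


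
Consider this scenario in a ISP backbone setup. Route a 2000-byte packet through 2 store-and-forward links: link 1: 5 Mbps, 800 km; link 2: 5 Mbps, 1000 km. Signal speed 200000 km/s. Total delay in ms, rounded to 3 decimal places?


Packet = 2000 bytes = 16000 bits. Store-and-forward: sum (t_trans + t_prop) per link.
Link 1: t_trans = 16000/(5*10^6) s = 3.2000 ms; t_prop = 800/200000 s = 4.0000 ms; subtotal = 7.2000 ms
Link 2: t_trans = 16000/(5*10^6) s = 3.2000 ms; t_prop = 1000/200000 s = 5.0000 ms; subtotal = 8.2000 ms
End-to-end = 7.2000 + 8.2000 = 15.4000 ms -> 15.400 ms (3 dp)

15.400


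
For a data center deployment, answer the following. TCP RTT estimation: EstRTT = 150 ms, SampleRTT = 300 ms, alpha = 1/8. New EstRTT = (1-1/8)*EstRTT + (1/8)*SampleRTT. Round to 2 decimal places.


Given: EstRTT = 150 ms, SampleRTT = 300 ms, alpha = 1/8
New EstRTT = (1 - alpha) * EstRTT + alpha * SampleRTT
(7/8) * 150 = 131.25
(1/8) * 300 = 37.5
New EstRTT = 131.25 + 37.5 = 168.75 ms -> 168.75 ms (2 dp)

168.75


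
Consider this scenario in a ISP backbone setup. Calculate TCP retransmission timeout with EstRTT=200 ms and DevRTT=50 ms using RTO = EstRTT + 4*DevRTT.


Given: EstRTT = 200 ms, DevRTT = 50 ms
Timeout = EstRTT + 4 * DevRTT
4 * DevRTT = 4 * 50 = 200
Timeout = 200 + 200 = 400 ms

400


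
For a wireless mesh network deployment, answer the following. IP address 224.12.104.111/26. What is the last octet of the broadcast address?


Given: IP = 224.12.104.111, prefix = /26
Host bits = 32 - 26 = 6
Network last octet = 111 AND mask = 64
Host part size = 2^6 - 1 = 63
Broadcast last octet = 64 OR 63 = 127

127


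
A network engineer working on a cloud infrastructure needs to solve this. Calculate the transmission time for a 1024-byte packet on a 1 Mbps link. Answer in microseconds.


Given: packet = 1024 bytes, bandwidth = 1 Mbps
Packet in bits = 1024 * 8 = 8192 bits
Bandwidth = 1 * 10^6 = 1000000 bps
Time = 8192 / 1000000 seconds
Time in us = 8192 * 10^6 / 1000000 = 8192

8192


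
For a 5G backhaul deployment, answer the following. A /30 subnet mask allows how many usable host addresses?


Given: subnet mask /30
Host bits = 32 - 30 = 2
Total addresses = 2^2 = 4
Usable hosts = 4 - 2 (network + broadcast) = 2

2


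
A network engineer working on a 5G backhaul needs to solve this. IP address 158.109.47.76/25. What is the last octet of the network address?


Given: IP = 158.109.47.76, prefix = /25
Subnet mask = 255.255.255.128
Last octet of IP: 76
Last octet of mask: 128
Network last octet = 76 AND 128 = 0

0


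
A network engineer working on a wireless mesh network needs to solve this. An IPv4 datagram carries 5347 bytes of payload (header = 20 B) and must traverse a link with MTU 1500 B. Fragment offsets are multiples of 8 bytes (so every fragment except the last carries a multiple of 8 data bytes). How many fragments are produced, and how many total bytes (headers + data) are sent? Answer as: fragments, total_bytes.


Max data per non-final fragment = floor((MTU - header)/8)*8 = floor((1500 - 20)/8)*8 = floor(1480/8)*8 = 1480 B
Final fragment needs no 8-byte alignment: it can carry up to MTU - header = 1480 B
Non-final fragments needed = ceil((payload - 1480) / 1480) = ceil(3867/1480) = ceil(2.6128) = 3
Number of fragments = 3 + 1 = 4
Fragment sizes (data): 3 * 1480 B + 907 B (last, 907 <= 1480 OK)
Total bytes sent = payload + n_frags * header = 5347 + 4*20 = 5347 + 80 = 5427 B

4, 5427


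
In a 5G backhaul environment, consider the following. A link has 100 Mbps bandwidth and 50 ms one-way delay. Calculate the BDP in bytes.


Given: bandwidth = 100 Mbps, delay = 50 ms
BDP in bits = 100 * 10^6 * 50 / 1000
BDP in bits = 5000000
BDP in bytes = 5000000 / 8 = 625000

625000


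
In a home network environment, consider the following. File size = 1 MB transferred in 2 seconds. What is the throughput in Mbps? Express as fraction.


Given: file = 1 MB, time = 2 s
File in Mb = 1 * 8 = 8 Mb
Throughput = 8 / 2 Mbps
Throughput = 4 Mbps

4


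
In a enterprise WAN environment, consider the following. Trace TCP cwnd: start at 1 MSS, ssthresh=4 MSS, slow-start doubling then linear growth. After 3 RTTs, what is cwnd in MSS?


RTT 0: cwnd = 1 MSS (initial)
RTT 1: cwnd = 2 MSS (slow start, doubled)
RTT 2: cwnd = 4 MSS (slow start, doubled)
RTT 3: cwnd = 5 MSS (congestion avoidance, +1)

5


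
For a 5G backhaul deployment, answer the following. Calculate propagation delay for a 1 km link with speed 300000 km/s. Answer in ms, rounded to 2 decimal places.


Given: distance = 1 km, speed = 300000 km/s
Delay = distance / speed = 1 / 300000 seconds
Delay in ms = 1 * 1000 / 300000
Delay = 0.0033 ms
Rounded to 2 dp = 0.00 ms

0.00


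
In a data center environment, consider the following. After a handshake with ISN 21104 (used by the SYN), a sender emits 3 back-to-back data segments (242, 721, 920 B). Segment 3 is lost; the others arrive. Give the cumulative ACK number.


SYN uses sequence number 21104; first data byte = ISN + 1 = 21105.
Segment 1: SEQ = 21105, len = 242 B, covers [21105, 21346]
Segment 2: SEQ = 21347, len = 721 B, covers [21347, 22067]
Segment 3: SEQ = 22068, len = 920 B, covers [22068, 22987] [LOST]
In-order data received: bytes [21105, 22067] (segments 1..2).
Segment 3 missing -> gap begins at byte 22068.
Cumulative ACK = next expected in-order byte = 21105 + 242 + 721 = 22068

22068


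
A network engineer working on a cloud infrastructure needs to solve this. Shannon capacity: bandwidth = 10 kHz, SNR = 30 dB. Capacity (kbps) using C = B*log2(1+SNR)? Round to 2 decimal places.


Given: B = 10 kHz, SNR = 30 dB
SNR linear = 10^(30/10) = 1000
1 + SNR = 1001
log2(1001) = 9.9672262588
C = 10 * 1000 * 9.9672262588 = 99672.2626 bps
C = 99.672263 kbps -> 99.67 kbps (2 dp)

99.67


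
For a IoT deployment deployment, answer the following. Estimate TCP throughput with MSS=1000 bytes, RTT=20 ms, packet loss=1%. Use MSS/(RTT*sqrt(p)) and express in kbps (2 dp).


Given: MSS = 1000 bytes, RTT = 20 ms, loss = 1%
RTT in seconds = 20 / 1000 = 0.02
Loss rate = 1% = 0.01
sqrt(loss) = sqrt(0.01) = 0.1
Throughput (bytes/s) = 1000 / (0.02 * 0.1) = 500000.0000
Throughput (kbps) = 500000.0000 * 8 / 1000 = 4000.000000 -> 4000.00 kbps (2 dp)

4000.00


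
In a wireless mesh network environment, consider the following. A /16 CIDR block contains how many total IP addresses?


Given: CIDR prefix /16
Host bits = 32 - 16 = 16
Total addresses = 2^16 = 65536

65536


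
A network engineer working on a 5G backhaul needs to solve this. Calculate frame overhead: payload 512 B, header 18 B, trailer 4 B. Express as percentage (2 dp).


Given: payload = 512 B, header = 18 B, trailer = 4 B
Overhead bytes = header + trailer = 18 + 4 = 22
Total frame = payload + overhead = 512 + 22 = 534
Overhead % = 22 / 534 * 100 = 4.1199% -> 4.12% (2 dp)

4.12


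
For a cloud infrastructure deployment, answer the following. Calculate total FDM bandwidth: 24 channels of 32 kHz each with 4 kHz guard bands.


Given: 24 channels, 32 kHz each, guard = 4 kHz
Channel bandwidth = 24 * 32 = 768 kHz
Guard bands = 23 gaps * 4 kHz = 92 kHz
Total = 768 + 92 = 860 kHz

860


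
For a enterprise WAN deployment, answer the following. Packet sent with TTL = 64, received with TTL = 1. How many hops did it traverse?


Given: initial TTL = 64, received TTL = 1
Hops = initial TTL - received TTL
Hops = 64 - 1 = 63

63


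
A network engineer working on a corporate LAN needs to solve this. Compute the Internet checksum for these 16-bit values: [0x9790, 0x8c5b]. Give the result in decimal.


Given words: [0x9790, 0x8c5b]
Step 1: Sum all words
Raw sum = 38800 + 35931 = 74731
Step 2: Fold carry: (9195 + 1) = 9196
One's complement = ~9196 & 0xFFFF = 56339

56339


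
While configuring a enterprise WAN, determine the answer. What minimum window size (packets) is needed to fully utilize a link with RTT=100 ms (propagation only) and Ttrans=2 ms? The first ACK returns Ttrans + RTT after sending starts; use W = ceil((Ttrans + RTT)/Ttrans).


Given: Ttrans = 2 ms, RTT = 100 ms (= 2 * Tprop, Tprop = 50 ms)
Time until first ACK returns = Ttrans + RTT = 2 + 100 = 102 ms
Need W * Ttrans >= Ttrans + RTT  ->  W >= (Ttrans + RTT) / Ttrans
(Ttrans + RTT) / Ttrans = 102 / 2 = 51
W_min = ceil(51) = 51

51


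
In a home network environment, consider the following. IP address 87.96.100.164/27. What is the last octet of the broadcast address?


Given: IP = 87.96.100.164, prefix = /27
Host bits = 32 - 27 = 5
Network last octet = 164 AND mask = 160
Host part size = 2^5 - 1 = 31
Broadcast last octet = 160 OR 31 = 191

191


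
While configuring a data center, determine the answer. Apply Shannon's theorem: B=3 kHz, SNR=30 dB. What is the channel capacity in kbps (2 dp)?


Given: B = 3 kHz, SNR = 30 dB
SNR linear = 10^(30/10) = 1000
1 + SNR = 1001
log2(1001) = 9.9672262588
C = 3 * 1000 * 9.9672262588 = 29901.6788 bps
C = 29.901679 kbps -> 29.90 kbps (2 dp)

29.90


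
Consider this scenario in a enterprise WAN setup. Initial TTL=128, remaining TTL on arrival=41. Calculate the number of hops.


Given: initial TTL = 128, received TTL = 41
Hops = initial TTL - received TTL
Hops = 128 - 41 = 87

87


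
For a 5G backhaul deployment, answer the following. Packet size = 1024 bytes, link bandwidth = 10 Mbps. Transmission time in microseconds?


Given: packet = 1024 bytes, bandwidth = 10 Mbps
Packet in bits = 1024 * 8 = 8192 bits
Bandwidth = 10 * 10^6 = 10000000 bps
Time = 8192 / 10000000 seconds
Time in us = 8192 * 10^6 / 10000000 = 819.2

819.2


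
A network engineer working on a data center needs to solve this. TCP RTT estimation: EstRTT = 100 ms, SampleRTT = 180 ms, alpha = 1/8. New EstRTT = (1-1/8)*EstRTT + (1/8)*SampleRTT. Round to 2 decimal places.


Given: EstRTT = 100 ms, SampleRTT = 180 ms, alpha = 1/8
New EstRTT = (1 - alpha) * EstRTT + alpha * SampleRTT
(7/8) * 100 = 87.5
(1/8) * 180 = 22.5
New EstRTT = 87.5 + 22.5 = 110 ms -> 110.00 ms (2 dp)

110.00


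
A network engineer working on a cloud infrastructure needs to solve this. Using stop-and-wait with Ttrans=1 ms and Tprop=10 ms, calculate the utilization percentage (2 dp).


Given: Ttrans = 1 ms, Tprop = 10 ms
RTT = 2 * Tprop = 2 * 10 = 20 ms
U = Ttrans / (Ttrans + RTT)
U = 1 / (1 + 20)
U = 1 / 21 = 0.047619
U% = 4.76%

4.76


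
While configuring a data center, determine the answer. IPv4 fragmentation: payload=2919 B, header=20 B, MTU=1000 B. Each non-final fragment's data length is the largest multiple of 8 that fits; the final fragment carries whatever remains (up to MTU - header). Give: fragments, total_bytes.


Max data per non-final fragment = floor((MTU - header)/8)*8 = floor((1000 - 20)/8)*8 = floor(980/8)*8 = 976 B
Final fragment needs no 8-byte alignment: it can carry up to MTU - header = 980 B
Non-final fragments needed = ceil((payload - 980) / 976) = ceil(1939/976) = ceil(1.9867) = 2
Number of fragments = 2 + 1 = 3
Fragment sizes (data): 2 * 976 B + 967 B (last, 967 <= 980 OK)
Total bytes sent = payload + n_frags * header = 2919 + 3*20 = 2919 + 60 = 2979 B

3, 2979


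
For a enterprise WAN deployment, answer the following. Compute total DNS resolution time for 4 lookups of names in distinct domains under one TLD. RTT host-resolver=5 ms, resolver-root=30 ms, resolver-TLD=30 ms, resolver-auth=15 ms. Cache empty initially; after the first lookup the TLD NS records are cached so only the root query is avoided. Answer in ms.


Lookup 1 (cold cache): local + root + TLD + auth = 5 + 30 + 30 + 15 = 80 ms
Lookups 2..4 (TLD NS cached -> skip root; new domain -> still ask TLD and auth): local + TLD + auth = 5 + 30 + 15 = 50 ms each
Remaining 3 lookups: 3 * 50 = 150 ms
Total = 80 + 150 = 230 ms

230


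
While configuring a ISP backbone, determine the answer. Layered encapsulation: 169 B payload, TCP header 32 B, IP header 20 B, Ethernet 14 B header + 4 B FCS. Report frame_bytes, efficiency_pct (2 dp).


TCP segment = 169 + 32 = 201 B
IP packet = 201 + 20 = 221 B
Ethernet frame = 221 + 14 + 4 = 239 B
Efficiency = app / frame = 169 / 239 = 0.707113 = 70.7113% -> 70.71% (2 dp)

239, 70.71


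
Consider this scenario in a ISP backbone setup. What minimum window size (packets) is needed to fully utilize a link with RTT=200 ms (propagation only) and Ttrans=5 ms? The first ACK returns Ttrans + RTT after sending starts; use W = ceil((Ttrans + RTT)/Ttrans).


Given: Ttrans = 5 ms, RTT = 200 ms (= 2 * Tprop, Tprop = 100 ms)
Time until first ACK returns = Ttrans + RTT = 5 + 200 = 205 ms
Need W * Ttrans >= Ttrans + RTT  ->  W >= (Ttrans + RTT) / Ttrans
(Ttrans + RTT) / Ttrans = 205 / 5 = 41
W_min = ceil(41) = 41

41


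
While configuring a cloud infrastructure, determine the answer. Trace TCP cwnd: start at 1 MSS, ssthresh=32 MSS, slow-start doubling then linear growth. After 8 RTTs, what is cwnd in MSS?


RTT 0: cwnd = 1 MSS (initial)
RTT 1: cwnd = 2 MSS (slow start, doubled)
RTT 2: cwnd = 4 MSS (slow start, doubled)
RTT 3: cwnd = 8 MSS (slow start, doubled)
RTT 4: cwnd = 16 MSS (slow start, doubled)
RTT 5: cwnd = 32 MSS (slow start, doubled)
RTT 6: cwnd = 33 MSS (congestion avoidance, +1)
RTT 7: cwnd = 34 MSS (congestion avoidance, +1)
RTT 8: cwnd = 35 MSS (congestion avoidance, +1)

35


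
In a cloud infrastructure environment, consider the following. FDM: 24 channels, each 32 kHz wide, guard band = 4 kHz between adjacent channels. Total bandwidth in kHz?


Given: 24 channels, 32 kHz each, guard = 4 kHz
Channel bandwidth = 24 * 32 = 768 kHz
Guard bands = 23 gaps * 4 kHz = 92 kHz
Total = 768 + 92 = 860 kHz

860


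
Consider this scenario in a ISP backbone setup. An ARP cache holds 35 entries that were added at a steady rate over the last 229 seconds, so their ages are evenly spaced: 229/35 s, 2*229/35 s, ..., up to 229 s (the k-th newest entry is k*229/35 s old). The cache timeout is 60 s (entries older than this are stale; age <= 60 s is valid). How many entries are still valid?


Ages are k * 229/35 s for k = 1..35 (spacing = 6.5429 s).
Entry k is valid iff k * 229/35 <= 60 iff k <= 35 * 60 / 229 = 9.1703
n_valid = floor(9.1703) = 9
(n_stale = 35 - 9 = 26)

9


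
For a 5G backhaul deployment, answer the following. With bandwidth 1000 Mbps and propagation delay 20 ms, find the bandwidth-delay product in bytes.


Given: bandwidth = 1000 Mbps, delay = 20 ms
BDP in bits = 1000 * 10^6 * 20 / 1000
BDP in bits = 20000000
BDP in bytes = 20000000 / 8 = 2500000

2500000


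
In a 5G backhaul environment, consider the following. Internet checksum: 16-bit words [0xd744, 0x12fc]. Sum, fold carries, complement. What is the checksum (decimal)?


Given words: [0xd744, 0x12fc]
Step 1: Sum all words
Raw sum = 55108 + 4860 = 59968
One's complement = ~59968 & 0xFFFF = 5567

5567


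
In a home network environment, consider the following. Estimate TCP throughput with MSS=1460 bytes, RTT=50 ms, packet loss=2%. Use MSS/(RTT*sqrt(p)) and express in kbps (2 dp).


Given: MSS = 1460 bytes, RTT = 50 ms, loss = 2%
RTT in seconds = 50 / 1000 = 0.05
Loss rate = 2% = 0.02
sqrt(loss) = sqrt(0.02) = 0.141421356237
Throughput (bytes/s) = 1460 / (0.05 * 0.141421356237) = 206475.1801
Throughput (kbps) = 206475.1801 * 8 / 1000 = 1651.801441 -> 1651.80 kbps (2 dp)

1651.80


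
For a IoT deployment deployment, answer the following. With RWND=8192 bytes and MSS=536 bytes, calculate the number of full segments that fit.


Given: RWND = 8192 bytes, MSS = 536 bytes
Full segments = floor(RWND / MSS)
Full segments = floor(8192 / 536)
Full segments = floor(15.2836) = 15

15


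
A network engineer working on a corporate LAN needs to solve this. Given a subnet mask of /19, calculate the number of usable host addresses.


Given: subnet mask /19
Host bits = 32 - 19 = 13
Total addresses = 2^13 = 8192
Usable hosts = 8192 - 2 (network + broadcast) = 8190

8190


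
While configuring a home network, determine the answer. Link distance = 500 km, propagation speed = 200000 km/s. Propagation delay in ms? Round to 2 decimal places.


Given: distance = 500 km, speed = 200000 km/s
Delay = distance / speed = 500 / 200000 seconds
Delay in ms = 500 * 1000 / 200000
Delay = 2.5000 ms
Rounded to 2 dp = 2.50 ms

2.50


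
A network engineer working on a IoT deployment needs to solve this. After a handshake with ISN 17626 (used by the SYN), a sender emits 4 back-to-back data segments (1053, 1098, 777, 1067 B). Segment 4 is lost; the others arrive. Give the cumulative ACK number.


SYN uses sequence number 17626; first data byte = ISN + 1 = 17627.
Segment 1: SEQ = 17627, len = 1053 B, covers [17627, 18679]
Segment 2: SEQ = 18680, len = 1098 B, covers [18680, 19777]
Segment 3: SEQ = 19778, len = 777 B, covers [19778, 20554]
Segment 4: SEQ = 20555, len = 1067 B, covers [20555, 21621] [LOST]
In-order data received: bytes [17627, 20554] (segments 1..3).
Segment 4 missing -> gap begins at byte 20555.
Cumulative ACK = next expected in-order byte = 17627 + 1053 + 1098 + 777 = 20555

20555


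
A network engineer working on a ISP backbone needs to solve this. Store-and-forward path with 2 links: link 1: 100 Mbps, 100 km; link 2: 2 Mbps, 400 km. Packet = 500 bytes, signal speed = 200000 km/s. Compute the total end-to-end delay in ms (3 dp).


Packet = 500 bytes = 4000 bits. Store-and-forward: sum (t_trans + t_prop) per link.
Link 1: t_trans = 4000/(100*10^6) s = 0.0400 ms; t_prop = 100/200000 s = 0.5000 ms; subtotal = 0.5400 ms
Link 2: t_trans = 4000/(2*10^6) s = 2.0000 ms; t_prop = 400/200000 s = 2.0000 ms; subtotal = 4.0000 ms
End-to-end = 0.5400 + 4.0000 = 4.5400 ms -> 4.540 ms (3 dp)

4.540


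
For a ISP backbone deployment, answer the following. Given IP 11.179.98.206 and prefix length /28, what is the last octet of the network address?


Given: IP = 11.179.98.206, prefix = /28
Subnet mask = 255.255.255.240
Last octet of IP: 206
Last octet of mask: 240
Network last octet = 206 AND 240 = 192

192


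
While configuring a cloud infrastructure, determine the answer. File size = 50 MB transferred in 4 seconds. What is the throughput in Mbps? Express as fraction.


Given: file = 50 MB, time = 4 s
File in Mb = 50 * 8 = 400 Mb
Throughput = 400 / 4 Mbps
Throughput = 100 Mbps

100


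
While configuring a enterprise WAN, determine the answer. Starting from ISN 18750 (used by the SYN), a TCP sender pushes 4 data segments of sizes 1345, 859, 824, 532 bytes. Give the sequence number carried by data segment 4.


The SYN occupies sequence number ISN = 18750, so the first data byte is ISN + 1 = 18751.
SEQ of data segment i = (ISN + 1) + sum of payload sizes of segments 1..i-1.
Segment 1: SEQ = 18751, payload = 1345 bytes
Segment 2: SEQ = 20096, payload = 859 bytes
Segment 3: SEQ = 20955, payload = 824 bytes
Segment 4: SEQ = 21779, payload = 532 bytes
SEQ of segment 4 = 18751 + 1345 + 859 + 824 = 21779

21779
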